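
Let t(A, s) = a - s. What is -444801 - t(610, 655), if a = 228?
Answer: -444374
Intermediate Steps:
t(A, s) = 228 - s
-444801 - t(610, 655) = -444801 - (228 - 1*655) = -444801 - (228 - 655) = -444801 - 1*(-427) = -444801 + 427 = -444374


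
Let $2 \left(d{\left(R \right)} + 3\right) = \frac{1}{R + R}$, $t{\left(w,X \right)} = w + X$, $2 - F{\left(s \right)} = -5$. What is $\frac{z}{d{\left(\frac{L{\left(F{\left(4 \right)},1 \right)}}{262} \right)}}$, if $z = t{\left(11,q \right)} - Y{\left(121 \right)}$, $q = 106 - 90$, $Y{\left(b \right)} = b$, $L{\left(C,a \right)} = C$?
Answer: $- \frac{1316}{89} \approx -14.787$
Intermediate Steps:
$F{\left(s \right)} = 7$ ($F{\left(s \right)} = 2 - -5 = 2 + 5 = 7$)
$q = 16$
$t{\left(w,X \right)} = X + w$
$d{\left(R \right)} = -3 + \frac{1}{4 R}$ ($d{\left(R \right)} = -3 + \frac{1}{2 \left(R + R\right)} = -3 + \frac{1}{2 \cdot 2 R} = -3 + \frac{\frac{1}{2} \frac{1}{R}}{2} = -3 + \frac{1}{4 R}$)
$z = -94$ ($z = \left(16 + 11\right) - 121 = 27 - 121 = -94$)
$\frac{z}{d{\left(\frac{L{\left(F{\left(4 \right)},1 \right)}}{262} \right)}} = - \frac{94}{-3 + \frac{1}{4 \cdot \frac{7}{262}}} = - \frac{94}{-3 + \frac{1}{4} \cdot \frac{262}{7}} = - \frac{94}{-3 + \frac{131}{14}} = - \frac{94}{\frac{89}{14}} = \left(-94\right) \frac{14}{89} = - \frac{1316}{89}$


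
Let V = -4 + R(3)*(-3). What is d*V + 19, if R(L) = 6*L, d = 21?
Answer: -1199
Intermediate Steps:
V = -58 (V = -4 + (6*3)*(-3) = -4 + 18*(-3) = -4 - 54 = -58)
d*V + 19 = 21*(-58) + 19 = -1218 + 19 = -1199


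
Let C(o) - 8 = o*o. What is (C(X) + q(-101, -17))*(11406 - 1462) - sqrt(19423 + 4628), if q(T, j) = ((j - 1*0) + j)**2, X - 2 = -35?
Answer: 22403832 - sqrt(24051) ≈ 2.2404e+7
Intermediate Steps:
X = -33 (X = 2 - 35 = -33)
q(T, j) = 4*j**2 (q(T, j) = ((j + 0) + j)**2 = (j + j)**2 = (2*j)**2 = 4*j**2)
C(o) = 8 + o**2 (C(o) = 8 + o*o = 8 + o**2)
(C(X) + q(-101, -17))*(11406 - 1462) - sqrt(19423 + 4628) = ((8 + (-33)**2) + 4*(-17)**2)*(11406 - 1462) - sqrt(19423 + 4628) = ((8 + 1089) + 4*289)*9944 - sqrt(24051) = (1097 + 1156)*9944 - sqrt(24051) = 2253*9944 - sqrt(24051) = 22403832 - sqrt(24051)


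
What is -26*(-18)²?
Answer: -8424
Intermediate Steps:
-26*(-18)² = -26*324 = -8424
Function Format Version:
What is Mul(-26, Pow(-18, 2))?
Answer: -8424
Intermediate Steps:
Mul(-26, Pow(-18, 2)) = Mul(-26, 324) = -8424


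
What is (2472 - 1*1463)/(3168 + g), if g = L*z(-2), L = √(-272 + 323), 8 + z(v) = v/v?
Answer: 1065504/3344575 + 7063*√51/10033725 ≈ 0.32360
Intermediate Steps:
z(v) = -7 (z(v) = -8 + v/v = -8 + 1 = -7)
L = √51 ≈ 7.1414
g = -7*√51 (g = √51*(-7) = -7*√51 ≈ -49.990)
(2472 - 1*1463)/(3168 + g) = (2472 - 1*1463)/(3168 - 7*√51) = (2472 - 1463)/(3168 - 7*√51) = 1009/(3168 - 7*√51)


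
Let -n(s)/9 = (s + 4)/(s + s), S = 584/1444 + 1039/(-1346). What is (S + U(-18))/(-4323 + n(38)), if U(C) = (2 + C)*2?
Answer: 15727555/2102988381 ≈ 0.0074787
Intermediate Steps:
U(C) = 4 + 2*C
S = -178563/485906 (S = 584*(1/1444) + 1039*(-1/1346) = 146/361 - 1039/1346 = -178563/485906 ≈ -0.36748)
n(s) = -9*(4 + s)/(2*s) (n(s) = -9*(s + 4)/(s + s) = -9*(4 + s)/(2*s))
(S + U(-18))/(-4323 + n(38)) = (-178563/485906 + (4 + 2*(-18)))/(-4323 + (-9/2 - 18/38)) = (-178563/485906 + (4 - 36))/(-4323 + (-9/2 - 18*1/38)) = (-178563/485906 - 32)/(-4323 + (-9/2 - 9/19)) = -15727555/(485906*(-4323 - 189/38)) = -15727555/(485906*(-164463/38)) = -15727555/485906*(-38/164463) = 15727555/2102988381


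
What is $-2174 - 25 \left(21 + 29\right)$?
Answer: $-3424$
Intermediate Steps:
$-2174 - 25 \left(21 + 29\right) = -2174 - 1250 = -3424$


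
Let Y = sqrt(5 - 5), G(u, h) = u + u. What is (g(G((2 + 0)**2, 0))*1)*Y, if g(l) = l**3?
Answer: 0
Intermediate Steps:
G(u, h) = 2*u
Y = 0 (Y = sqrt(0) = 0)
(g(G((2 + 0)**2, 0))*1)*Y = ((2*(2 + 0)**2)**3*1)*0 = ((2*2**2)**3*1)*0 = ((2*4)**3*1)*0 = (8**3*1)*0 = (512*1)*0 = 512*0 = 0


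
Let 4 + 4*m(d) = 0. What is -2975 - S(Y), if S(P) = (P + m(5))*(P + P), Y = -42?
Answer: -6587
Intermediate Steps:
m(d) = -1 (m(d) = -1 + (1/4)*0 = -1 + 0 = -1)
S(P) = 2*P*(-1 + P) (S(P) = (P - 1)*(P + P) = (-1 + P)*(2*P) = 2*P*(-1 + P))
-2975 - S(Y) = -2975 - 2*(-42)*(-1 - 42) = -2975 - 2*(-42)*(-43) = -2975 - 1*3612 = -2975 - 3612 = -6587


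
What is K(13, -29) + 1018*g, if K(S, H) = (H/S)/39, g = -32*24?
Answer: -396384797/507 ≈ -7.8182e+5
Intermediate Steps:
g = -768
K(S, H) = H/(39*S) (K(S, H) = (H/S)*(1/39) = H/(39*S))
K(13, -29) + 1018*g = (1/39)*(-29)/13 + 1018*(-768) = (1/39)*(-29)*(1/13) - 781824 = -29/507 - 781824 = -396384797/507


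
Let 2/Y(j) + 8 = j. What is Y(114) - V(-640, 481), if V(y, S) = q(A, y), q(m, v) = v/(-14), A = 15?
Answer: -16953/371 ≈ -45.695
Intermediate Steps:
Y(j) = 2/(-8 + j)
q(m, v) = -v/14 (q(m, v) = v*(-1/14) = -v/14)
V(y, S) = -y/14
Y(114) - V(-640, 481) = 2/(-8 + 114) - (-1)*(-640)/14 = 2/106 - 1*320/7 = 2*(1/106) - 320/7 = 1/53 - 320/7 = -16953/371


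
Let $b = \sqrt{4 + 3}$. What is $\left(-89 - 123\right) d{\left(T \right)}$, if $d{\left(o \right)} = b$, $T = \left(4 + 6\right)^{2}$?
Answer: $- 212 \sqrt{7} \approx -560.9$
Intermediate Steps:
$b = \sqrt{7} \approx 2.6458$
$T = 100$ ($T = 10^{2} = 100$)
$d{\left(o \right)} = \sqrt{7}$
$\left(-89 - 123\right) d{\left(T \right)} = \left(-89 - 123\right) \sqrt{7} = - 212 \sqrt{7}$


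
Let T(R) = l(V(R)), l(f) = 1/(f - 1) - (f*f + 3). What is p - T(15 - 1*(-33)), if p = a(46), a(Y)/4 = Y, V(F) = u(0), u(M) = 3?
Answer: 391/2 ≈ 195.50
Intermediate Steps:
V(F) = 3
a(Y) = 4*Y
l(f) = -3 + 1/(-1 + f) - f² (l(f) = 1/(-1 + f) - (f² + 3) = 1/(-1 + f) - (3 + f²) = 1/(-1 + f) + (-3 - f²) = -3 + 1/(-1 + f) - f²)
T(R) = -23/2 (T(R) = (4 + 3² - 1*3³ - 3*3)/(-1 + 3) = (4 + 9 - 1*27 - 9)/2 = (4 + 9 - 27 - 9)/2 = (½)*(-23) = -23/2)
p = 184 (p = 4*46 = 184)
p - T(15 - 1*(-33)) = 184 - 1*(-23/2) = 184 + 23/2 = 391/2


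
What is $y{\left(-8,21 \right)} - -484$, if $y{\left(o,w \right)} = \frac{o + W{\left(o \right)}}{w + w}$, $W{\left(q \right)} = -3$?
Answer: $\frac{20317}{42} \approx 483.74$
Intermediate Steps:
$y{\left(o,w \right)} = \frac{-3 + o}{2 w}$ ($y{\left(o,w \right)} = \frac{o - 3}{w + w} = \frac{-3 + o}{2 w}$)
$y{\left(-8,21 \right)} - -484 = \frac{-3 - 8}{2 \cdot 21} - -484 = \frac{1}{2} \cdot \frac{1}{21} \left(-11\right) + 484 = - \frac{11}{42} + 484 = \frac{20317}{42}$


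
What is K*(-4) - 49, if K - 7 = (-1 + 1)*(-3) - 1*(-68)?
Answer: -349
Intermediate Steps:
K = 75 (K = 7 + ((-1 + 1)*(-3) - 1*(-68)) = 7 + (0*(-3) + 68) = 7 + (0 + 68) = 7 + 68 = 75)
K*(-4) - 49 = 75*(-4) - 49 = -300 - 49 = -349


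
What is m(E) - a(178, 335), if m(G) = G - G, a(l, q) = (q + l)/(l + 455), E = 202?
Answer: -171/211 ≈ -0.81043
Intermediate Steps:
a(l, q) = (l + q)/(455 + l)
m(G) = 0
m(E) - a(178, 335) = 0 - (178 + 335)/(455 + 178) = 0 - 513/633 = 0 - 1*171/211 = 0 - 171/211 = -171/211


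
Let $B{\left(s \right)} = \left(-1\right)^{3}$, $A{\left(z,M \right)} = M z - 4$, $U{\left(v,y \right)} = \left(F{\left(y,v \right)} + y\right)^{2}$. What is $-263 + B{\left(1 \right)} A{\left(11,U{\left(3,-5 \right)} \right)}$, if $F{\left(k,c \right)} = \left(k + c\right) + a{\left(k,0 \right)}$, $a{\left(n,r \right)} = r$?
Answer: $-798$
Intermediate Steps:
$F{\left(k,c \right)} = c + k$ ($F{\left(k,c \right)} = \left(k + c\right) + 0 = \left(c + k\right) + 0 = c + k$)
$U{\left(v,y \right)} = \left(v + 2 y\right)^{2}$ ($U{\left(v,y \right)} = \left(\left(v + y\right) + y\right)^{2} = \left(v + 2 y\right)^{2}$)
$A{\left(z,M \right)} = -4 + M z$
$B{\left(s \right)} = -1$
$-263 + B{\left(1 \right)} A{\left(11,U{\left(3,-5 \right)} \right)} = -263 - \left(-4 + \left(3 + 2 \left(-5\right)\right)^{2} \cdot 11\right) = -263 - \left(-4 + \left(3 - 10\right)^{2} \cdot 11\right) = -263 - \left(-4 + \left(-7\right)^{2} \cdot 11\right) = -263 - \left(-4 + 49 \cdot 11\right) = -263 - \left(-4 + 539\right) = -263 - 535 = -798$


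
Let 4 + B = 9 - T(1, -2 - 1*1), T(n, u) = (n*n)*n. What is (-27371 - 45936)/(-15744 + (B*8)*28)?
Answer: 73307/14848 ≈ 4.9372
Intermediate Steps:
T(n, u) = n³ (T(n, u) = n²*n = n³)
B = 4 (B = -4 + (9 - 1*1³) = -4 + (9 - 1*1) = -4 + (9 - 1) = -4 + 8 = 4)
(-27371 - 45936)/(-15744 + (B*8)*28) = (-27371 - 45936)/(-15744 + (4*8)*28) = -73307/(-15744 + 32*28) = -73307/(-15744 + 896) = -73307/(-14848) = -73307*(-1/14848) = 73307/14848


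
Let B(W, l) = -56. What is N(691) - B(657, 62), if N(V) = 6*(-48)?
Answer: -232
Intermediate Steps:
N(V) = -288
N(691) - B(657, 62) = -288 - 1*(-56) = -288 + 56 = -232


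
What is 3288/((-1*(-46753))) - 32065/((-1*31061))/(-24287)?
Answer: 2478897396071/35269458337771 ≈ 0.070284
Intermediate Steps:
3288/((-1*(-46753))) - 32065/((-1*31061))/(-24287) = 3288/46753 - 32065/(-31061)*(-1/24287) = 3288*(1/46753) - 32065*(-1/31061)*(-1/24287) = 3288/46753 + (32065/31061)*(-1/24287) = 3288/46753 - 32065/754378507 = 2478897396071/35269458337771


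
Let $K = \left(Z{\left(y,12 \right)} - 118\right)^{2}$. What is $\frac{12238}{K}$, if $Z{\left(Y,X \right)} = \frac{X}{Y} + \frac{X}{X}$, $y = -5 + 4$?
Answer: $\frac{12238}{16641} \approx 0.73541$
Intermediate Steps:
$y = -1$
$Z{\left(Y,X \right)} = 1 + \frac{X}{Y}$ ($Z{\left(Y,X \right)} = \frac{X}{Y} + 1 = 1 + \frac{X}{Y}$)
$K = 16641$ ($K = \left(\frac{12 - 1}{-1} - 118\right)^{2} = \left(\left(-1\right) 11 - 118\right)^{2} = \left(-11 - 118\right)^{2} = \left(-129\right)^{2} = 16641$)
$\frac{12238}{K} = \frac{12238}{16641}$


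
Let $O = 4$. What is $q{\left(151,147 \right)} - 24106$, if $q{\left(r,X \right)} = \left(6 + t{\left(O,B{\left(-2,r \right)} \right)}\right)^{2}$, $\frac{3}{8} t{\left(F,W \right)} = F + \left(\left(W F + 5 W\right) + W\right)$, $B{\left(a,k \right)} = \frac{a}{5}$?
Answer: $-24070$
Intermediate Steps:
$B{\left(a,k \right)} = \frac{a}{5}$ ($B{\left(a,k \right)} = a \frac{1}{5} = \frac{a}{5}$)
$t{\left(F,W \right)} = 16 W + \frac{8 F}{3} + \frac{8 F W}{3}$ ($t{\left(F,W \right)} = \frac{8 \left(F + \left(\left(W F + 5 W\right) + W\right)\right)}{3} = \frac{8 \left(F + \left(\left(F W + 5 W\right) + W\right)\right)}{3} = \frac{8 \left(F + \left(\left(5 W + F W\right) + W\right)\right)}{3} = \frac{8 \left(F + \left(6 W + F W\right)\right)}{3} = \frac{8 \left(F + 6 W + F W\right)}{3} = 16 W + \frac{8 F}{3} + \frac{8 F W}{3}$)
$q{\left(r,X \right)} = 36$ ($q{\left(r,X \right)} = \left(6 + \left(16 \cdot \frac{1}{5} \left(-2\right) + \frac{8}{3} \cdot 4 + \frac{8}{3} \cdot 4 \cdot \frac{1}{5} \left(-2\right)\right)\right)^{2} = \left(6 + \left(16 \left(- \frac{2}{5}\right) + \frac{32}{3} + \frac{8}{3} \cdot 4 \left(- \frac{2}{5}\right)\right)\right)^{2} = \left(6 - 0\right)^{2} = \left(6 + 0\right)^{2} = 6^{2} = 36$)
$q{\left(151,147 \right)} - 24106 = 36 - 24106 = -24070$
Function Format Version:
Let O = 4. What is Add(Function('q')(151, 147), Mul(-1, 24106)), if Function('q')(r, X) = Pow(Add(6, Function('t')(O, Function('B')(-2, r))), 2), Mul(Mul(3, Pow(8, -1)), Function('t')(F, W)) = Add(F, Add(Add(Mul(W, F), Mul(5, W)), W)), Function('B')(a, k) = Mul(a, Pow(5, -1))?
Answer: -24070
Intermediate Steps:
Function('B')(a, k) = Mul(Rational(1, 5), a) (Function('B')(a, k) = Mul(a, Rational(1, 5)) = Mul(Rational(1, 5), a))
Function('t')(F, W) = Add(Mul(16, W), Mul(Rational(8, 3), F), Mul(Rational(8, 3), F, W)) (Function('t')(F, W) = Mul(Rational(8, 3), Add(F, Add(Add(Mul(W, F), Mul(5, W)), W))) = Mul(Rational(8, 3), Add(F, Add(Add(Mul(F, W), Mul(5, W)), W))) = Mul(Rational(8, 3), Add(F, Add(Add(Mul(5, W), Mul(F, W)), W))) = Mul(Rational(8, 3), Add(F, Add(Mul(6, W), Mul(F, W)))) = Mul(Rational(8, 3), Add(F, Mul(6, W), Mul(F, W))) = Add(Mul(16, W), Mul(Rational(8, 3), F), Mul(Rational(8, 3), F, W)))
Function('q')(r, X) = 36 (Function('q')(r, X) = Pow(Add(6, Add(Mul(16, Mul(Rational(1, 5), -2)), Mul(Rational(8, 3), 4), Mul(Rational(8, 3), 4, Mul(Rational(1, 5), -2)))), 2) = Pow(Add(6, Add(Mul(16, Rational(-2, 5)), Rational(32, 3), Mul(Rational(8, 3), 4, Rational(-2, 5)))), 2) = Pow(Add(6, Add(Rational(-32, 5), Rational(32, 3), Rational(-64, 15))), 2) = Pow(Add(6, 0), 2) = Pow(6, 2) = 36)
Add(Function('q')(151, 147), Mul(-1, 24106)) = Add(36, Mul(-1, 24106)) = Add(36, -24106) = -24070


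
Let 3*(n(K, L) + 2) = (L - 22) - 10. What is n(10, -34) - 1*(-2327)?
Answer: 2303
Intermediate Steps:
n(K, L) = -38/3 + L/3 (n(K, L) = -2 + ((L - 22) - 10)/3 = -2 + ((-22 + L) - 10)/3 = -2 + (-32 + L)/3 = -2 + (-32/3 + L/3) = -38/3 + L/3)
n(10, -34) - 1*(-2327) = (-38/3 + (1/3)*(-34)) - 1*(-2327) = (-38/3 - 34/3) + 2327 = -24 + 2327 = 2303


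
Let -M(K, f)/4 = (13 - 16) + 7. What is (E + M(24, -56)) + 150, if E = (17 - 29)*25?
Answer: -166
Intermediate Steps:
M(K, f) = -16 (M(K, f) = -4*((13 - 16) + 7) = -4*(-3 + 7) = -4*4 = -16)
E = -300 (E = -12*25 = -300)
(E + M(24, -56)) + 150 = (-300 - 16) + 150 = -316 + 150 = -166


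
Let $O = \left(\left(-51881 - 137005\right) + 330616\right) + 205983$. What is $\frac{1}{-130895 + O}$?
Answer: $\frac{1}{216818} \approx 4.6122 \cdot 10^{-6}$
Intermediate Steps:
$O = 347713$ ($O = \left(\left(-51881 - 137005\right) + 330616\right) + 205983 = \left(-188886 + 330616\right) + 205983 = 141730 + 205983 = 347713$)
$\frac{1}{-130895 + O} = \frac{1}{-130895 + 347713} = \frac{1}{216818}$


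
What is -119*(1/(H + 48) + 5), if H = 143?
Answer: -113764/191 ≈ -595.62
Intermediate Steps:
-119*(1/(H + 48) + 5) = -119*(1/(143 + 48) + 5) = -119*(1/191 + 5) = -119*956/191 = -113764/191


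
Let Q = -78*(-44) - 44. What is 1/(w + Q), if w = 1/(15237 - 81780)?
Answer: 66543/225447683 ≈ 0.00029516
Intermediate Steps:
Q = 3388 (Q = 3432 - 44 = 3388)
w = -1/66543 (w = 1/(-66543) = -1/66543 ≈ -1.5028e-5)
1/(w + Q) = 1/(-1/66543 + 3388) = 1/(225447683/66543) = 66543/225447683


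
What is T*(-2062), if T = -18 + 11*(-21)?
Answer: 513438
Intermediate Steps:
T = -249 (T = -18 - 231 = -249)
T*(-2062) = -249*(-2062) = 513438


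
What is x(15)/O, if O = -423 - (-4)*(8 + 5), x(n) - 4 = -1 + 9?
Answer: -12/371 ≈ -0.032345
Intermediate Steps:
x(n) = 12 (x(n) = 4 + (-1 + 9) = 4 + 8 = 12)
O = -371 (O = -423 - (-4)*13 = -423 - 1*(-52) = -423 + 52 = -371)
x(15)/O = 12/(-371) = 12*(-1/371) = -12/371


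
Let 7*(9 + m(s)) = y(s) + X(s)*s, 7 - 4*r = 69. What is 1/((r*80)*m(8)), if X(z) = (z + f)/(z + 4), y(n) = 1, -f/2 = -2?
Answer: 7/66960 ≈ 0.00010454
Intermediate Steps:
r = -31/2 (r = 7/4 - 1/4*69 = 7/4 - 69/4 = -31/2 ≈ -15.500)
f = 4 (f = -2*(-2) = 4)
X(z) = 1 (X(z) = (z + 4)/(z + 4) = (4 + z)/(4 + z) = 1)
m(s) = -62/7 + s/7 (m(s) = -9 + (1 + 1*s)/7 = -9 + (1 + s)/7 = -9 + (1/7 + s/7) = -62/7 + s/7)
1/((r*80)*m(8)) = 1/((-31/2*80)*(-62/7 + (1/7)*8)) = 1/(-1240*(-62/7 + 8/7)) = 1/(-1240*(-54/7)) = 1/(66960/7) = 7/66960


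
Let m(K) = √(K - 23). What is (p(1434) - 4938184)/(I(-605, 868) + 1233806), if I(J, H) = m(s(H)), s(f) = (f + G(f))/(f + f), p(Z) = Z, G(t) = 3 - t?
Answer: -10573961713588000/2642673298464021 + 49367500*I*√693098/2642673298464021 ≈ -4.0012 + 1.5552e-5*I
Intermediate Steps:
s(f) = 3/(2*f) (s(f) = (f + (3 - f))/(f + f) = 3/((2*f)) = 3*(1/(2*f)) = 3/(2*f))
m(K) = √(-23 + K)
I(J, H) = √(-23 + 3/(2*H))
(p(1434) - 4938184)/(I(-605, 868) + 1233806) = (1434 - 4938184)/(√(-92 + 6/868)/2 + 1233806) = -4936750/(√(-92 + 6*(1/868))/2 + 1233806) = -4936750/(√(-92 + 3/434)/2 + 1233806) = -4936750/(√(-39925/434)/2 + 1233806) = -4936750/((5*I*√693098/434)/2 + 1233806) = -4936750/(5*I*√693098/868 + 1233806) = -4936750/(1233806 + 5*I*√693098/868)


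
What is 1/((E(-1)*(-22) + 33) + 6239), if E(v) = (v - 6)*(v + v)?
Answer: 1/5964 ≈ 0.00016767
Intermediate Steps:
E(v) = 2*v*(-6 + v) (E(v) = (-6 + v)*(2*v) = 2*v*(-6 + v))
1/((E(-1)*(-22) + 33) + 6239) = 1/(((2*(-1)*(-6 - 1))*(-22) + 33) + 6239) = 1/(((2*(-1)*(-7))*(-22) + 33) + 6239) = 1/((14*(-22) + 33) + 6239) = 1/((-308 + 33) + 6239) = 1/(-275 + 6239) = 1/5964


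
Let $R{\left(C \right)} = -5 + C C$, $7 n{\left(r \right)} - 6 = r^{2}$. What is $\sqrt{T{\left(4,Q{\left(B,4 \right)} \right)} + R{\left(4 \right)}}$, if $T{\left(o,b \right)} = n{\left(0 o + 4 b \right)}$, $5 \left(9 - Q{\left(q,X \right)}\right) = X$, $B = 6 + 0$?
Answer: $\frac{3 \sqrt{22533}}{35} \approx 12.867$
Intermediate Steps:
$B = 6$
$n{\left(r \right)} = \frac{6}{7} + \frac{r^{2}}{7}$
$Q{\left(q,X \right)} = 9 - \frac{X}{5}$
$R{\left(C \right)} = -5 + C^{2}$
$T{\left(o,b \right)} = \frac{6}{7} + \frac{16 b^{2}}{7}$ ($T{\left(o,b \right)} = \frac{6}{7} + \frac{\left(0 o + 4 b\right)^{2}}{7} = \frac{6}{7} + \frac{\left(0 + 4 b\right)^{2}}{7} = \frac{6}{7} + \frac{\left(4 b\right)^{2}}{7} = \frac{6}{7} + \frac{16 b^{2}}{7}$)
$\sqrt{T{\left(4,Q{\left(B,4 \right)} \right)} + R{\left(4 \right)}} = \sqrt{\left(\frac{6}{7} + \frac{16 \left(9 - \frac{4}{5}\right)^{2}}{7}\right) - \left(5 - 4^{2}\right)} = \sqrt{\left(\frac{6}{7} + \frac{16 \left(9 - \frac{4}{5}\right)^{2}}{7}\right) + \left(-5 + 16\right)} = \sqrt{\left(\frac{6}{7} + \frac{16 \left(\frac{41}{5}\right)^{2}}{7}\right) + 11} = \sqrt{\left(\frac{6}{7} + \frac{16}{7} \cdot \frac{1681}{25}\right) + 11} = \sqrt{\left(\frac{6}{7} + \frac{26896}{175}\right) + 11} = \sqrt{\frac{27046}{175} + 11} = \sqrt{\frac{28971}{175}} = \frac{3 \sqrt{22533}}{35}$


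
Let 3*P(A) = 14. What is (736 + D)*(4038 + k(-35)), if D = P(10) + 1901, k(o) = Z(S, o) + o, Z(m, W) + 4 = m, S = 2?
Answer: 31707925/3 ≈ 1.0569e+7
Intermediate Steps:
Z(m, W) = -4 + m
k(o) = -2 + o (k(o) = (-4 + 2) + o = -2 + o)
P(A) = 14/3 (P(A) = (⅓)*14 = 14/3)
D = 5717/3 (D = 14/3 + 1901 = 5717/3 ≈ 1905.7)
(736 + D)*(4038 + k(-35)) = (736 + 5717/3)*(4038 + (-2 - 35)) = 7925*(4038 - 37)/3 = (7925/3)*4001 = 31707925/3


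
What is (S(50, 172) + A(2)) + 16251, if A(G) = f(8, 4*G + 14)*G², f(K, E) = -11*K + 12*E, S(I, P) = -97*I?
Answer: 12105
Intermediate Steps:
A(G) = G²*(80 + 48*G) (A(G) = (-11*8 + 12*(4*G + 14))*G² = (-88 + 12*(14 + 4*G))*G² = (-88 + (168 + 48*G))*G² = (80 + 48*G)*G² = G²*(80 + 48*G))
(S(50, 172) + A(2)) + 16251 = (-97*50 + 2²*(80 + 48*2)) + 16251 = (-4850 + 4*(80 + 96)) + 16251 = (-4850 + 4*176) + 16251 = (-4850 + 704) + 16251 = -4146 + 16251 = 12105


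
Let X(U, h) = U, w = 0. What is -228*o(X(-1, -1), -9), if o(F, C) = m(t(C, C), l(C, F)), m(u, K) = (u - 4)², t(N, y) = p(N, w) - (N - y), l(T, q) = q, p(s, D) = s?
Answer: -38532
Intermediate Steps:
t(N, y) = y (t(N, y) = N - (N - y) = N + (y - N) = y)
m(u, K) = (-4 + u)²
o(F, C) = (-4 + C)²
-228*o(X(-1, -1), -9) = -228*(-4 - 9)² = -228*(-13)² = -228*169 = -38532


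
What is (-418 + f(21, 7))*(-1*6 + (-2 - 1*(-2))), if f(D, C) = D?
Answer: 2382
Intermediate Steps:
(-418 + f(21, 7))*(-1*6 + (-2 - 1*(-2))) = (-418 + 21)*(-1*6 + (-2 - 1*(-2))) = -397*(-6 + (-2 + 2)) = -397*(-6 + 0) = -397*(-6) = 2382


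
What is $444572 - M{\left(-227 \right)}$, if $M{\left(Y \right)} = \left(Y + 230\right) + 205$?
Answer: $444364$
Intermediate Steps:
$M{\left(Y \right)} = 435 + Y$ ($M{\left(Y \right)} = \left(230 + Y\right) + 205 = 435 + Y$)
$444572 - M{\left(-227 \right)} = 444572 - \left(435 - 227\right) = 444572 - 208 = 444364$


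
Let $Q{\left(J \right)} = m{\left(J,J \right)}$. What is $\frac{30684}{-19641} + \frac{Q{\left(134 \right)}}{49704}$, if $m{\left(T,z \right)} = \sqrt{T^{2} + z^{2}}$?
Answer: $- \frac{10228}{6547} + \frac{67 \sqrt{2}}{24852} \approx -1.5584$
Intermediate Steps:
$Q{\left(J \right)} = \sqrt{2} \sqrt{J^{2}}$ ($Q{\left(J \right)} = \sqrt{J^{2} + J^{2}} = \sqrt{2 J^{2}} = \sqrt{2} \sqrt{J^{2}}$)
$\frac{30684}{-19641} + \frac{Q{\left(134 \right)}}{49704} = \frac{30684}{-19641} + \frac{\sqrt{2} \sqrt{134^{2}}}{49704} = 30684 \left(- \frac{1}{19641}\right) + \sqrt{2} \sqrt{17956} \cdot \frac{1}{49704} = - \frac{10228}{6547} + \sqrt{2} \cdot 134 \cdot \frac{1}{49704} = - \frac{10228}{6547} + 134 \sqrt{2} \cdot \frac{1}{49704} = - \frac{10228}{6547} + \frac{67 \sqrt{2}}{24852}$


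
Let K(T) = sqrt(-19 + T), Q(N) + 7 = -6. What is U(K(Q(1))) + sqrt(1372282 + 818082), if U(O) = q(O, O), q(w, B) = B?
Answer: 2*sqrt(547591) + 4*I*sqrt(2) ≈ 1480.0 + 5.6569*I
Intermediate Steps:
Q(N) = -13 (Q(N) = -7 - 6 = -13)
U(O) = O
U(K(Q(1))) + sqrt(1372282 + 818082) = sqrt(-19 - 13) + sqrt(1372282 + 818082) = sqrt(-32) + sqrt(2190364) = 4*I*sqrt(2) + 2*sqrt(547591) = 2*sqrt(547591) + 4*I*sqrt(2)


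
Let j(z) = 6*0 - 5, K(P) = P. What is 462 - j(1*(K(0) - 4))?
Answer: 467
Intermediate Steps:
j(z) = -5 (j(z) = 0 - 5 = -5)
462 - j(1*(K(0) - 4)) = 462 - 1*(-5) = 462 + 5 = 467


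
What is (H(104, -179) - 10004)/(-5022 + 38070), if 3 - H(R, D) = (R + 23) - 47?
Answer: -593/1944 ≈ -0.30504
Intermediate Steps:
H(R, D) = 27 - R (H(R, D) = 3 - ((R + 23) - 47) = 3 - ((23 + R) - 47) = 3 - (-24 + R) = 3 + (24 - R) = 27 - R)
(H(104, -179) - 10004)/(-5022 + 38070) = ((27 - 1*104) - 10004)/(-5022 + 38070) = ((27 - 104) - 10004)/33048 = (-77 - 10004)*(1/33048) = -10081*1/33048 = -593/1944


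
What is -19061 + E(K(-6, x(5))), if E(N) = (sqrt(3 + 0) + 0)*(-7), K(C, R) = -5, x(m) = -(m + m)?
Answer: -19061 - 7*sqrt(3) ≈ -19073.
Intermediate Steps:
x(m) = -2*m
E(N) = -7*sqrt(3) (E(N) = (sqrt(3) + 0)*(-7) = sqrt(3)*(-7) = -7*sqrt(3))
-19061 + E(K(-6, x(5))) = -19061 - 7*sqrt(3)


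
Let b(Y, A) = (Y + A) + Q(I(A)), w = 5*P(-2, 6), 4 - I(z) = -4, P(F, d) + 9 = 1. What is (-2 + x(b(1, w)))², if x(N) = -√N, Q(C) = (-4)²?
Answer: (2 + I*√23)² ≈ -19.0 + 19.183*I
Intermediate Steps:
P(F, d) = -8 (P(F, d) = -9 + 1 = -8)
I(z) = 8 (I(z) = 4 - 1*(-4) = 4 + 4 = 8)
w = -40 (w = 5*(-8) = -40)
Q(C) = 16
b(Y, A) = 16 + A + Y (b(Y, A) = (Y + A) + 16 = (A + Y) + 16 = 16 + A + Y)
(-2 + x(b(1, w)))² = (-2 - √(16 - 40 + 1))² = (-2 - √(-23))² = (-2 - I*√23)²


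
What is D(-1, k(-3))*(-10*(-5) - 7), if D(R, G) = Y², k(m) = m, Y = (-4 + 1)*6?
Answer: 13932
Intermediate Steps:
Y = -18 (Y = -3*6 = -18)
D(R, G) = 324 (D(R, G) = (-18)² = 324)
D(-1, k(-3))*(-10*(-5) - 7) = 324*(-10*(-5) - 7) = 324*(50 - 7) = 324*43 = 13932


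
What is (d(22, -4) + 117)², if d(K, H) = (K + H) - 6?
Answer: 16641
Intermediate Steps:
d(K, H) = -6 + H + K (d(K, H) = (H + K) - 6 = -6 + H + K)
(d(22, -4) + 117)² = ((-6 - 4 + 22) + 117)² = (12 + 117)² = 129² = 16641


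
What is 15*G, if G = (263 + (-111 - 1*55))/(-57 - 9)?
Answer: -485/22 ≈ -22.045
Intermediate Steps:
G = -97/66 (G = (263 + (-111 - 55))/(-66) = (263 - 166)*(-1/66) = 97*(-1/66) = -97/66 ≈ -1.4697)
15*G = 15*(-97/66) = -485/22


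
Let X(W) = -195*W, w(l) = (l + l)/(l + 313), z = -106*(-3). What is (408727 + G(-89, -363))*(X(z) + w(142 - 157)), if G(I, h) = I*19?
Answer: -3760811157180/149 ≈ -2.5240e+10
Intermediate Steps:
z = 318
w(l) = 2*l/(313 + l) (w(l) = (2*l)/(313 + l) = 2*l/(313 + l))
G(I, h) = 19*I
(408727 + G(-89, -363))*(X(z) + w(142 - 157)) = (408727 + 19*(-89))*(-195*318 + 2*(142 - 157)/(313 + (142 - 157))) = (408727 - 1691)*(-62010 + 2*(-15)/(313 - 15)) = 407036*(-62010 + 2*(-15)/298) = 407036*(-62010 + 2*(-15)*(1/298)) = 407036*(-62010 - 15/149) = 407036*(-9239505/149) = -3760811157180/149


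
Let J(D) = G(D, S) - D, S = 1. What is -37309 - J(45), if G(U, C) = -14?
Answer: -37250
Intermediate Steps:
J(D) = -14 - D
-37309 - J(45) = -37309 - (-14 - 1*45) = -37309 - (-14 - 45) = -37309 - 1*(-59) = -37309 + 59 = -37250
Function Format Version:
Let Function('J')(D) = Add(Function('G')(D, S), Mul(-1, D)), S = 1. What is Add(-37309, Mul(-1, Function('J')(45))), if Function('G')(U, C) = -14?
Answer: -37250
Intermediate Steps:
Function('J')(D) = Add(-14, Mul(-1, D))
Add(-37309, Mul(-1, Function('J')(45))) = Add(-37309, Mul(-1, Add(-14, Mul(-1, 45)))) = Add(-37309, Mul(-1, Add(-14, -45))) = Add(-37309, Mul(-1, -59)) = Add(-37309, 59) = -37250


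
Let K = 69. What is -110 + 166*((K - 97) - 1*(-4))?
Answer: -4094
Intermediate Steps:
-110 + 166*((K - 97) - 1*(-4)) = -110 + 166*((69 - 97) - 1*(-4)) = -110 + 166*(-28 + 4) = -110 + 166*(-24) = -110 - 3984 = -4094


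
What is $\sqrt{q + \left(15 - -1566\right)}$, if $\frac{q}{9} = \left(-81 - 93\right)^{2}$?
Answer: $11 \sqrt{2265} \approx 523.51$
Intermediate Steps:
$q = 272484$ ($q = 9 \left(-81 - 93\right)^{2} = 9 \left(-174\right)^{2} = 9 \cdot 30276 = 272484$)
$\sqrt{q + \left(15 - -1566\right)} = \sqrt{272484 + \left(15 - -1566\right)} = \sqrt{272484 + \left(15 + 1566\right)} = \sqrt{272484 + 1581} = \sqrt{274065} = 11 \sqrt{2265}$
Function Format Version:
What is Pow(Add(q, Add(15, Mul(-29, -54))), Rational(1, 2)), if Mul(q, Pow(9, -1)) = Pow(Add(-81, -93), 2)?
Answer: Mul(11, Pow(2265, Rational(1, 2))) ≈ 523.51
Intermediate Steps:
q = 272484 (q = Mul(9, Pow(Add(-81, -93), 2)) = Mul(9, Pow(-174, 2)) = Mul(9, 30276) = 272484)
Pow(Add(q, Add(15, Mul(-29, -54))), Rational(1, 2)) = Pow(Add(272484, Add(15, Mul(-29, -54))), Rational(1, 2)) = Pow(Add(272484, Add(15, 1566)), Rational(1, 2)) = Pow(Add(272484, 1581), Rational(1, 2)) = Pow(274065, Rational(1, 2)) = Mul(11, Pow(2265, Rational(1, 2)))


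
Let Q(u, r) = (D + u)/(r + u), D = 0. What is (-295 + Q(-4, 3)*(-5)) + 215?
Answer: -100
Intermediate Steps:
Q(u, r) = u/(r + u) (Q(u, r) = (0 + u)/(r + u) = u/(r + u))
(-295 + Q(-4, 3)*(-5)) + 215 = (-295 - 4/(3 - 4)*(-5)) + 215 = (-295 - 4/(-1)*(-5)) + 215 = (-295 - 4*(-1)*(-5)) + 215 = (-295 + 4*(-5)) + 215 = (-295 - 20) + 215 = -315 + 215 = -100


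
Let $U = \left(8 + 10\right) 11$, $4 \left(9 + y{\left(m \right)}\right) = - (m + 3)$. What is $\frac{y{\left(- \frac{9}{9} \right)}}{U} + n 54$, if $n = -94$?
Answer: $- \frac{2010115}{396} \approx -5076.0$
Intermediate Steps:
$y{\left(m \right)} = - \frac{39}{4} - \frac{m}{4}$ ($y{\left(m \right)} = -9 + \frac{\left(-1\right) \left(m + 3\right)}{4} = -9 + \frac{\left(-1\right) \left(3 + m\right)}{4} = -9 + \frac{-3 - m}{4} = -9 - \left(\frac{3}{4} + \frac{m}{4}\right) = - \frac{39}{4} - \frac{m}{4}$)
$U = 198$ ($U = 18 \cdot 11 = 198$)
$\frac{y{\left(- \frac{9}{9} \right)}}{U} + n 54 = \frac{- \frac{39}{4} - \frac{\left(-9\right) \frac{1}{9}}{4}}{198} - 5076 = \left(- \frac{39}{4} - \frac{\left(-9\right) \frac{1}{9}}{4}\right) \frac{1}{198} - 5076 = \left(- \frac{39}{4} - - \frac{1}{4}\right) \frac{1}{198} - 5076 = \left(- \frac{39}{4} + \frac{1}{4}\right) \frac{1}{198} - 5076 = \left(- \frac{19}{2}\right) \frac{1}{198} - 5076 = - \frac{19}{396} - 5076 = - \frac{2010115}{396}$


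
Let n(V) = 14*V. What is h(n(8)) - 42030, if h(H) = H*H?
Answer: -29486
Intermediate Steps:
h(H) = H²
h(n(8)) - 42030 = (14*8)² - 42030 = 112² - 42030 = 12544 - 42030 = -29486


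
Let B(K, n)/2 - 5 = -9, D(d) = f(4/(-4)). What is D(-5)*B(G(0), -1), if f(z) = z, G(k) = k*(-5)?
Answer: 8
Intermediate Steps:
G(k) = -5*k
D(d) = -1 (D(d) = 4/(-4) = 4*(-1/4) = -1)
B(K, n) = -8 (B(K, n) = 10 + 2*(-9) = 10 - 18 = -8)
D(-5)*B(G(0), -1) = -1*(-8) = 8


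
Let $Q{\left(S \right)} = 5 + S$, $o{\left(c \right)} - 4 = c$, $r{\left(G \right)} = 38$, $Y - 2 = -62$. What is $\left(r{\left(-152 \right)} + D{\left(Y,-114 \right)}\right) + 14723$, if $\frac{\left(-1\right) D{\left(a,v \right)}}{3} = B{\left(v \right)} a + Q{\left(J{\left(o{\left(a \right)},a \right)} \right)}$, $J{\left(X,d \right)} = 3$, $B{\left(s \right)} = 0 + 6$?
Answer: $15817$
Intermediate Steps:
$Y = -60$ ($Y = 2 - 62 = -60$)
$B{\left(s \right)} = 6$
$o{\left(c \right)} = 4 + c$
$D{\left(a,v \right)} = -24 - 18 a$ ($D{\left(a,v \right)} = - 3 \left(6 a + \left(5 + 3\right)\right) = - 3 \left(6 a + 8\right) = - 3 \left(8 + 6 a\right) = -24 - 18 a$)
$\left(r{\left(-152 \right)} + D{\left(Y,-114 \right)}\right) + 14723 = \left(38 - -1056\right) + 14723 = \left(38 + \left(-24 + 1080\right)\right) + 14723 = \left(38 + 1056\right) + 14723 = 1094 + 14723 = 15817$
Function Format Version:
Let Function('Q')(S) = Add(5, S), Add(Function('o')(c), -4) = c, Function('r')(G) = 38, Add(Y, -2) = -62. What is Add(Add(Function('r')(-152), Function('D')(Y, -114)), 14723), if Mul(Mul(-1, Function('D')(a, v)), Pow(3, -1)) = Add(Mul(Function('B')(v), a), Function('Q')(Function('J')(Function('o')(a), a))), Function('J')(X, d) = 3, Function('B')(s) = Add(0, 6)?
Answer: 15817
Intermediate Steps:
Y = -60 (Y = Add(2, -62) = -60)
Function('B')(s) = 6
Function('o')(c) = Add(4, c)
Function('D')(a, v) = Add(-24, Mul(-18, a)) (Function('D')(a, v) = Mul(-3, Add(Mul(6, a), Add(5, 3))) = Mul(-3, Add(Mul(6, a), 8)) = Mul(-3, Add(8, Mul(6, a))) = Add(-24, Mul(-18, a)))
Add(Add(Function('r')(-152), Function('D')(Y, -114)), 14723) = Add(Add(38, Add(-24, Mul(-18, -60))), 14723) = Add(Add(38, Add(-24, 1080)), 14723) = Add(Add(38, 1056), 14723) = Add(1094, 14723) = 15817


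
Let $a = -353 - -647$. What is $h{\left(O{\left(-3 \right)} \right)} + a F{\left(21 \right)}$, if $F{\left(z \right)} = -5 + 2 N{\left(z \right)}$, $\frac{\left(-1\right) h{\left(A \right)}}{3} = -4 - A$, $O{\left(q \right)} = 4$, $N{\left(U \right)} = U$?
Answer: $10902$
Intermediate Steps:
$h{\left(A \right)} = 12 + 3 A$ ($h{\left(A \right)} = - 3 \left(-4 - A\right) = 12 + 3 A$)
$F{\left(z \right)} = -5 + 2 z$
$a = 294$ ($a = -353 + 647 = 294$)
$h{\left(O{\left(-3 \right)} \right)} + a F{\left(21 \right)} = \left(12 + 3 \cdot 4\right) + 294 \left(-5 + 2 \cdot 21\right) = \left(12 + 12\right) + 294 \left(-5 + 42\right) = 24 + 294 \cdot 37 = 24 + 10878 = 10902$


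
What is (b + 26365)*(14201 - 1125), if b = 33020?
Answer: 776518260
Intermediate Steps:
(b + 26365)*(14201 - 1125) = (33020 + 26365)*(14201 - 1125) = 59385*13076 = 776518260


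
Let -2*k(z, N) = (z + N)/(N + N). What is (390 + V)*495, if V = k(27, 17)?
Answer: 3276405/17 ≈ 1.9273e+5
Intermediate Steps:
k(z, N) = -(N + z)/(4*N) (k(z, N) = -(z + N)/(2*(N + N)) = -(N + z)/(2*(2*N)) = -(N + z)*1/(2*N)/2 = -(N + z)/(4*N))
V = -11/17 (V = (¼)*(-1*17 - 1*27)/17 = (¼)*(1/17)*(-17 - 27) = (¼)*(1/17)*(-44) = -11/17 ≈ -0.64706)
(390 + V)*495 = (390 - 11/17)*495 = (6619/17)*495 = 3276405/17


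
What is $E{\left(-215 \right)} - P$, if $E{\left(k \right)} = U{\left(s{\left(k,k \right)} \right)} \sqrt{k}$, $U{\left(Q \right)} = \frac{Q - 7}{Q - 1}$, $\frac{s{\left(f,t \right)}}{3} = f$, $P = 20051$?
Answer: $-20051 + \frac{326 i \sqrt{215}}{323} \approx -20051.0 + 14.799 i$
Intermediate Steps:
$s{\left(f,t \right)} = 3 f$
$U{\left(Q \right)} = \frac{-7 + Q}{-1 + Q}$
$E{\left(k \right)} = \frac{\sqrt{k} \left(-7 + 3 k\right)}{-1 + 3 k}$ ($E{\left(k \right)} = \frac{-7 + 3 k}{-1 + 3 k} \sqrt{k} = \frac{\sqrt{k} \left(-7 + 3 k\right)}{-1 + 3 k}$)
$E{\left(-215 \right)} - P = \frac{\sqrt{-215} \left(-7 + 3 \left(-215\right)\right)}{-1 + 3 \left(-215\right)} - 20051 = \frac{i \sqrt{215} \left(-7 - 645\right)}{-1 - 645} - 20051 = i \sqrt{215} \frac{1}{-646} \left(-652\right) - 20051 = i \sqrt{215} \left(- \frac{1}{646}\right) \left(-652\right) - 20051 = \frac{326 i \sqrt{215}}{323} - 20051 = -20051 + \frac{326 i \sqrt{215}}{323}$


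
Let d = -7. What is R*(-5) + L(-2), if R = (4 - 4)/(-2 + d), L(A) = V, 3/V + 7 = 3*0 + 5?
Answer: -3/2 ≈ -1.5000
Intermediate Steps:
V = -3/2 (V = 3/(-7 + (3*0 + 5)) = 3/(-7 + (0 + 5)) = 3/(-7 + 5) = 3/(-2) = 3*(-1/2) = -3/2 ≈ -1.5000)
L(A) = -3/2
R = 0 (R = (4 - 4)/(-2 - 7) = 0/(-9) = 0*(-1/9) = 0)
R*(-5) + L(-2) = 0*(-5) - 3/2 = 0 - 3/2 = -3/2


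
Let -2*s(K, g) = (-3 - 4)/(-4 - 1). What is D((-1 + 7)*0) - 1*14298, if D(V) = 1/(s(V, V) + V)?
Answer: -100096/7 ≈ -14299.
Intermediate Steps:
s(K, g) = -7/10 (s(K, g) = -(-3 - 4)/(2*(-4 - 1)) = -(-7)/(2*(-5)) = -(-7)*(-1)/(2*5) = -½*7/5 = -7/10)
D(V) = 1/(-7/10 + V)
D((-1 + 7)*0) - 1*14298 = 10/(-7 + 10*((-1 + 7)*0)) - 1*14298 = 10/(-7 + 10*(6*0)) - 14298 = 10/(-7 + 10*0) - 14298 = 10/(-7 + 0) - 14298 = 10/(-7) - 14298 = 10*(-⅐) - 14298 = -10/7 - 14298 = -100096/7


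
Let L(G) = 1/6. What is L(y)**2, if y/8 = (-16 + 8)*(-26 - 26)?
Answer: 1/36 ≈ 0.027778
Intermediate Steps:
y = 3328 (y = 8*((-16 + 8)*(-26 - 26)) = 8*(-8*(-52)) = 8*416 = 3328)
L(G) = 1/6
L(y)**2 = (1/6)**2 = 1/36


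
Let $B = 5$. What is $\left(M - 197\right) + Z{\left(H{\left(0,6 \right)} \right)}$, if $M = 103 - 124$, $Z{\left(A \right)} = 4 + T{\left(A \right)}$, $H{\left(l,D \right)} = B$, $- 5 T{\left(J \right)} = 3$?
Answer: $- \frac{1073}{5} \approx -214.6$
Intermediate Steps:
$T{\left(J \right)} = - \frac{3}{5}$ ($T{\left(J \right)} = \left(- \frac{1}{5}\right) 3 = - \frac{3}{5}$)
$H{\left(l,D \right)} = 5$
$Z{\left(A \right)} = \frac{17}{5}$ ($Z{\left(A \right)} = 4 - \frac{3}{5} = \frac{17}{5}$)
$M = -21$
$\left(M - 197\right) + Z{\left(H{\left(0,6 \right)} \right)} = \left(-21 - 197\right) + \frac{17}{5} = -218 + \frac{17}{5} = - \frac{1073}{5}$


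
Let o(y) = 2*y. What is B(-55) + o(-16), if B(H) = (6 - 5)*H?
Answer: -87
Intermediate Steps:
B(H) = H (B(H) = 1*H = H)
B(-55) + o(-16) = -55 + 2*(-16) = -55 - 32 = -87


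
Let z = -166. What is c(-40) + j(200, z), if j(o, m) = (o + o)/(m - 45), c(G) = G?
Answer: -8840/211 ≈ -41.896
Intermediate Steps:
j(o, m) = 2*o/(-45 + m) (j(o, m) = (2*o)/(-45 + m) = 2*o/(-45 + m))
c(-40) + j(200, z) = -40 + 2*200/(-45 - 166) = -40 + 2*200/(-211) = -40 + 2*200*(-1/211) = -40 - 400/211 = -8840/211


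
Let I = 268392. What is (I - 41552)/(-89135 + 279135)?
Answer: 5671/4750 ≈ 1.1939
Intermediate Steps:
(I - 41552)/(-89135 + 279135) = (268392 - 41552)/(-89135 + 279135) = 226840/190000 = 226840*(1/190000) = 5671/4750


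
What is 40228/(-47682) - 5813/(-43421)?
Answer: -734782261/1035200061 ≈ -0.70980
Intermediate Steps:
40228/(-47682) - 5813/(-43421) = 40228*(-1/47682) - 5813*(-1/43421) = -20114/23841 + 5813/43421 = -734782261/1035200061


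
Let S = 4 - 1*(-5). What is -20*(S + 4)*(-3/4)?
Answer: 195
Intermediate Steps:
S = 9 (S = 4 + 5 = 9)
-20*(S + 4)*(-3/4) = -20*(9 + 4)*(-3/4) = -260*(-3*1/4) = -260*(-3)/4 = -20*(-39/4) = 195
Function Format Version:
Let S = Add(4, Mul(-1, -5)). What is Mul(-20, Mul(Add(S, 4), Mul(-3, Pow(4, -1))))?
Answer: 195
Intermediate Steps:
S = 9 (S = Add(4, 5) = 9)
Mul(-20, Mul(Add(S, 4), Mul(-3, Pow(4, -1)))) = Mul(-20, Mul(Add(9, 4), Mul(-3, Pow(4, -1)))) = Mul(-20, Mul(13, Mul(-3, Rational(1, 4)))) = Mul(-20, Mul(13, Rational(-3, 4))) = Mul(-20, Rational(-39, 4)) = 195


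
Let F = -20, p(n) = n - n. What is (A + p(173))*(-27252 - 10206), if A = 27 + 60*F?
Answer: 43938234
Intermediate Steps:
p(n) = 0
A = -1173 (A = 27 + 60*(-20) = 27 - 1200 = -1173)
(A + p(173))*(-27252 - 10206) = (-1173 + 0)*(-27252 - 10206) = -1173*(-37458) = 43938234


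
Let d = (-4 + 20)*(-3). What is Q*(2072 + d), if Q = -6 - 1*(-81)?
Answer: 151800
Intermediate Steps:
Q = 75 (Q = -6 + 81 = 75)
d = -48 (d = 16*(-3) = -48)
Q*(2072 + d) = 75*(2072 - 48) = 75*2024 = 151800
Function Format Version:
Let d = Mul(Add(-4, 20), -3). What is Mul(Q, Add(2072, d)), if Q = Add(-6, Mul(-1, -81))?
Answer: 151800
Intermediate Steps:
Q = 75 (Q = Add(-6, 81) = 75)
d = -48 (d = Mul(16, -3) = -48)
Mul(Q, Add(2072, d)) = Mul(75, Add(2072, -48)) = Mul(75, 2024) = 151800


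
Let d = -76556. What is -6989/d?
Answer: 6989/76556 ≈ 0.091293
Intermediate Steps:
-6989/d = -6989/(-76556) = -6989*(-1/76556) = 6989/76556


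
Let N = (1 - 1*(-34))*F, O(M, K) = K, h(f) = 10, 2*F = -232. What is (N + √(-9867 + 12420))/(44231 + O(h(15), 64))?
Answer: -812/8859 + √2553/44295 ≈ -0.090518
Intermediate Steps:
F = -116 (F = (½)*(-232) = -116)
N = -4060 (N = (1 - 1*(-34))*(-116) = (1 + 34)*(-116) = 35*(-116) = -4060)
(N + √(-9867 + 12420))/(44231 + O(h(15), 64)) = (-4060 + √(-9867 + 12420))/(44231 + 64) = (-4060 + √2553)/44295 = (-4060 + √2553)*(1/44295) = -812/8859 + √2553/44295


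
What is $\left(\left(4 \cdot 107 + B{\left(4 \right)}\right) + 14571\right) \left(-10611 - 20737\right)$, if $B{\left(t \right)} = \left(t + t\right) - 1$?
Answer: $-470408088$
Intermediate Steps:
$B{\left(t \right)} = -1 + 2 t$ ($B{\left(t \right)} = 2 t - 1 = -1 + 2 t$)
$\left(\left(4 \cdot 107 + B{\left(4 \right)}\right) + 14571\right) \left(-10611 - 20737\right) = \left(\left(4 \cdot 107 + \left(-1 + 2 \cdot 4\right)\right) + 14571\right) \left(-10611 - 20737\right) = \left(\left(428 + \left(-1 + 8\right)\right) + 14571\right) \left(-31348\right) = \left(\left(428 + 7\right) + 14571\right) \left(-31348\right) = \left(435 + 14571\right) \left(-31348\right) = 15006 \left(-31348\right) = -470408088$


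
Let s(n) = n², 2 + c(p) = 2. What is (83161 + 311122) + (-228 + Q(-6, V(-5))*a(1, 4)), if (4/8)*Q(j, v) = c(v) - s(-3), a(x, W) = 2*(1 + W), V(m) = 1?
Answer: 393875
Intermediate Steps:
c(p) = 0 (c(p) = -2 + 2 = 0)
a(x, W) = 2 + 2*W
Q(j, v) = -18 (Q(j, v) = 2*(0 - 1*(-3)²) = 2*(0 - 1*9) = 2*(0 - 9) = 2*(-9) = -18)
(83161 + 311122) + (-228 + Q(-6, V(-5))*a(1, 4)) = (83161 + 311122) + (-228 - 18*(2 + 2*4)) = 394283 + (-228 - 18*(2 + 8)) = 394283 + (-228 - 18*10) = 394283 + (-228 - 180) = 394283 - 408 = 393875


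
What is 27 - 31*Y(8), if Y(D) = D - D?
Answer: 27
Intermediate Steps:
Y(D) = 0
27 - 31*Y(8) = 27 - 31*0 = 27 + 0 = 27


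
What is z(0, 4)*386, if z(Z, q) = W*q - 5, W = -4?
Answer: -8106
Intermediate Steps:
z(Z, q) = -5 - 4*q (z(Z, q) = -4*q - 5 = -5 - 4*q)
z(0, 4)*386 = (-5 - 4*4)*386 = (-5 - 16)*386 = -21*386 = -8106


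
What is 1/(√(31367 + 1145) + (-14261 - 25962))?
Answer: -40223/1617857217 - 16*√127/1617857217 ≈ -2.4973e-5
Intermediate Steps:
1/(√(31367 + 1145) + (-14261 - 25962)) = 1/(√32512 - 40223) = 1/(16*√127 - 40223) = 1/(-40223 + 16*√127)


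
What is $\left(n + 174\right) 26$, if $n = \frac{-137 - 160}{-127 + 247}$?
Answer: $\frac{89193}{20} \approx 4459.6$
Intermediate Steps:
$n = - \frac{99}{40}$ ($n = - \frac{297}{120} = \left(-297\right) \frac{1}{120} = - \frac{99}{40} \approx -2.475$)
$\left(n + 174\right) 26 = \left(- \frac{99}{40} + 174\right) 26 = \frac{6861}{40} \cdot 26 = \frac{89193}{20}$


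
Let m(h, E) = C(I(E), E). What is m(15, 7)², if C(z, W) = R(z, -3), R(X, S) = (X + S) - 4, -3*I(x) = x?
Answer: 784/9 ≈ 87.111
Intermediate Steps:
I(x) = -x/3
R(X, S) = -4 + S + X (R(X, S) = (S + X) - 4 = -4 + S + X)
C(z, W) = -7 + z (C(z, W) = -4 - 3 + z = -7 + z)
m(h, E) = -7 - E/3
m(15, 7)² = (-7 - ⅓*7)² = (-7 - 7/3)² = (-28/3)² = 784/9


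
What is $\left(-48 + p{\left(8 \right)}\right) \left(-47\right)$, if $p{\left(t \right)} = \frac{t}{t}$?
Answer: $2209$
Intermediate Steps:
$p{\left(t \right)} = 1$
$\left(-48 + p{\left(8 \right)}\right) \left(-47\right) = \left(-48 + 1\right) \left(-47\right) = \left(-47\right) \left(-47\right) = 2209$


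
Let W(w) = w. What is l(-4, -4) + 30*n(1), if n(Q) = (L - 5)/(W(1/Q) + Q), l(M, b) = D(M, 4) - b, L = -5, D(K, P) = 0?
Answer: -146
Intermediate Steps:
l(M, b) = -b (l(M, b) = 0 - b = -b)
n(Q) = -10/(Q + 1/Q) (n(Q) = (-5 - 5)/(1/Q + Q) = -10/(1/Q + Q) = -10/(Q + 1/Q))
l(-4, -4) + 30*n(1) = -1*(-4) + 30*(-10*1/(1 + 1**2)) = 4 + 30*(-10*1/(1 + 1)) = 4 + 30*(-10*1/2) = 4 + 30*(-10*1*1/2) = 4 + 30*(-5) = 4 - 150 = -146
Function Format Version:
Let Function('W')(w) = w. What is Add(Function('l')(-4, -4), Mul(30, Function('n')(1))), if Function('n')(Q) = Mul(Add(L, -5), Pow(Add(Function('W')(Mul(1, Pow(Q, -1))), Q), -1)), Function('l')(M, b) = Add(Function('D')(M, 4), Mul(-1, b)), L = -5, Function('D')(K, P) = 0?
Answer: -146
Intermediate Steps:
Function('l')(M, b) = Mul(-1, b) (Function('l')(M, b) = Add(0, Mul(-1, b)) = Mul(-1, b))
Function('n')(Q) = Mul(-10, Pow(Add(Q, Pow(Q, -1)), -1)) (Function('n')(Q) = Mul(Add(-5, -5), Pow(Add(Mul(1, Pow(Q, -1)), Q), -1)) = Mul(-10, Pow(Add(Pow(Q, -1), Q), -1)) = Mul(-10, Pow(Add(Q, Pow(Q, -1)), -1)))
Add(Function('l')(-4, -4), Mul(30, Function('n')(1))) = Add(Mul(-1, -4), Mul(30, Mul(-10, 1, Pow(Add(1, Pow(1, 2)), -1)))) = Add(4, Mul(30, Mul(-10, 1, Pow(Add(1, 1), -1)))) = Add(4, Mul(30, Mul(-10, 1, Pow(2, -1)))) = Add(4, Mul(30, Mul(-10, 1, Rational(1, 2)))) = Add(4, Mul(30, -5)) = Add(4, -150) = -146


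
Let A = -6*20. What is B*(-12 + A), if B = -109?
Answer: 14388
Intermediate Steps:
A = -120
B*(-12 + A) = -109*(-12 - 120) = -109*(-132) = 14388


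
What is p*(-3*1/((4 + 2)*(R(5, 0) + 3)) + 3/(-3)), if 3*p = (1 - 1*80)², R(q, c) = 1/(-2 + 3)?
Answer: -18723/8 ≈ -2340.4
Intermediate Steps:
R(q, c) = 1 (R(q, c) = 1/1 = 1)
p = 6241/3 (p = (1 - 1*80)²/3 = (1 - 80)²/3 = (⅓)*(-79)² = (⅓)*6241 = 6241/3 ≈ 2080.3)
p*(-3*1/((4 + 2)*(R(5, 0) + 3)) + 3/(-3)) = 6241*(-3*1/((1 + 3)*(4 + 2)) + 3/(-3))/3 = 6241*(-3/(6*4) + 3*(-⅓))/3 = 6241*(-3/24 - 1)/3 = 6241*(-3*1/24 - 1)/3 = 6241*(-⅛ - 1)/3 = (6241/3)*(-9/8) = -18723/8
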